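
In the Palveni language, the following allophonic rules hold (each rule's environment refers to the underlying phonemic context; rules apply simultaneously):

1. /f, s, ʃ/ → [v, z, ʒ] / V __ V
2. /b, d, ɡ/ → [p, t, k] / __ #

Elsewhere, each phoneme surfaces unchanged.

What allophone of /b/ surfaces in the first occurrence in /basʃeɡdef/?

/b/ — word-initial; rule 2 does not apply here → [b].

[b]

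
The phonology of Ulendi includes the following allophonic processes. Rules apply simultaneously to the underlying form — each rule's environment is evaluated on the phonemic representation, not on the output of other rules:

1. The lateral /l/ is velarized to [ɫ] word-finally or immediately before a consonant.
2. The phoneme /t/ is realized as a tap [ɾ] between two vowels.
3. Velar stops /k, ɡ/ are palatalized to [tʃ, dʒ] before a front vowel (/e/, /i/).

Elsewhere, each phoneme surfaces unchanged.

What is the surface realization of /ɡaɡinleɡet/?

/ɡ/ (word-initial) fails the environment for rule 3, so it stays [ɡ].
/a/ (between /ɡ/ and /ɡ/) is unaffected → [a].
/ɡ/ (between /a/ and /i/) occurs before a front vowel → [dʒ] by rule 3.
/i/ stays [i].
/n/ (between /i/ and /l/): no rule targets it → [n].
/l/ (between /n/ and /e/) fails the environment for rule 1, so it stays [l].
/e/ (between /l/ and /ɡ/): no rule targets it → [e].
/ɡ/ — between /e/ and /e/, before a front vowel — surfaces as [dʒ] (rule 3).
/e/ (between /ɡ/ and /t/) is unaffected → [e].
/t/ (word-final): rule 2 targets it, but not between two vowels → unchanged [t].

[ɡadʒinledʒet]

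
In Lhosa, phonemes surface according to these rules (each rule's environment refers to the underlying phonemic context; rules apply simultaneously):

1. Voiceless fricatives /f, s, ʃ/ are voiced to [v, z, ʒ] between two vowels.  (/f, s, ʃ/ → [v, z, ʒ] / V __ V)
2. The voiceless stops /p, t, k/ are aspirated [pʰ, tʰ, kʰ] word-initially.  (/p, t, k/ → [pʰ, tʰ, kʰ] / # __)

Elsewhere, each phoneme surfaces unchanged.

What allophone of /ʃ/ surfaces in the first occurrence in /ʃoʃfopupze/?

/ʃ/ — word-initial; rule 1 does not apply here → [ʃ].

[ʃ]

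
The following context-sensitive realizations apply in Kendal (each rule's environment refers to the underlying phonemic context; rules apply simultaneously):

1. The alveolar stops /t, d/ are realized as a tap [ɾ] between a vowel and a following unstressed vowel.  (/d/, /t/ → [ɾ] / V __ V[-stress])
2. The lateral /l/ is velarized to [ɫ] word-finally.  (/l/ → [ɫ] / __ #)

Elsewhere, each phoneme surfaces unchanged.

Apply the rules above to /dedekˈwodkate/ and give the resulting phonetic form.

[deɾekˈwodkaɾe]

/d/ (word-initial): rule 1 targets it, but not between a vowel and a following unstressed vowel → unchanged [d].
/d/ meets the environment for rule 1 (between a vowel and a following unstressed vowel) → [ɾ].
/d/ (between /o/ and /k/) fails the environment for rule 1, so it stays [d].
/t/ (between /a/ and /e/) occurs between a vowel and a following unstressed vowel → [ɾ] by rule 1.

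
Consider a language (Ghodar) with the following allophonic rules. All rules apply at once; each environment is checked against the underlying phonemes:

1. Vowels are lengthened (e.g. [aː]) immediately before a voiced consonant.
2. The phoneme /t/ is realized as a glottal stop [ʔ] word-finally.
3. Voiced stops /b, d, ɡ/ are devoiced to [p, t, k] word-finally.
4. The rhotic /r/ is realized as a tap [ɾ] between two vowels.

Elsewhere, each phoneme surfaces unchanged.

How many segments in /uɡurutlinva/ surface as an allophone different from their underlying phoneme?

Segments that undergo a rule: /u/ → [uː] (rule 1); /u/ → [uː] (rule 1); /r/ → [ɾ] (rule 4); /i/ → [iː] (rule 1).
All other segments surface unchanged.

4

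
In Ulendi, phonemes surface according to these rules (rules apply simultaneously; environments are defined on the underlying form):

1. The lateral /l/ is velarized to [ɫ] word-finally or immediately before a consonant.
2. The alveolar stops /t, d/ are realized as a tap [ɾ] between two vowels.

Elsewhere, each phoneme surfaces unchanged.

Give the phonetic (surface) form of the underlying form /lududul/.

[luɾuɾuɫ]

/l/ (word-initial) is in the target of rule 1 but the environment (word-finally or immediately before a consonant) is not met → [l].
/u/ stays [u].
/d/ meets the environment for rule 2 (between two vowels) → [ɾ].
/u/ — not in any rule's target class → [u].
/d/ (between /u/ and /u/): between two vowels, so rule 2 applies → [ɾ].
/u/ (between /d/ and /l/) is unaffected → [u].
/l/ meets the environment for rule 1 (word-finally or immediately before a consonant) → [ɫ].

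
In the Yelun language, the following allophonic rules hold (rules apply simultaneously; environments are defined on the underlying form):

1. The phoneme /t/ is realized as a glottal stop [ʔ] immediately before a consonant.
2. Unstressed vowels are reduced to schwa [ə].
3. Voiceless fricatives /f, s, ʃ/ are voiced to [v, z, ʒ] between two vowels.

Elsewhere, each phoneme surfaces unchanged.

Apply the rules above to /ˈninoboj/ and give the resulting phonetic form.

[ˈninəbəj]

/n/ (word-initial): no rule targets it → [n].
/i/ (between /n/ and /n/) fails the environment for rule 2, so it stays [i].
/n/ — not in any rule's target class → [n].
/o/ — between /n/ and /b/, in an unstressed syllable — surfaces as [ə] (rule 2).
/b/ (between /o/ and /o/): no rule targets it → [b].
/o/ meets the environment for rule 2 (in an unstressed syllable) → [ə].
/j/ stays [j].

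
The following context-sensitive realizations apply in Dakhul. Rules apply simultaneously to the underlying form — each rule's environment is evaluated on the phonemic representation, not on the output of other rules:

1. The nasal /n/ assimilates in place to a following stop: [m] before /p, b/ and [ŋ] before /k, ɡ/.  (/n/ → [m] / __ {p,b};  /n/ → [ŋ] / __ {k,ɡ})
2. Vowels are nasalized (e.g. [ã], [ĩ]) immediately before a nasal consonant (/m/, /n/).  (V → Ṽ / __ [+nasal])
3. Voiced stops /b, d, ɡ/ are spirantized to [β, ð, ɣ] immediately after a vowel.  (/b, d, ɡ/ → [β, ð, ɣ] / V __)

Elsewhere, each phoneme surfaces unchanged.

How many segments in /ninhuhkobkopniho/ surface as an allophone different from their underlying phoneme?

2

Segments that undergo a rule: /i/ → [ĩ] (rule 2); /b/ → [β] (rule 3).
All other segments surface unchanged.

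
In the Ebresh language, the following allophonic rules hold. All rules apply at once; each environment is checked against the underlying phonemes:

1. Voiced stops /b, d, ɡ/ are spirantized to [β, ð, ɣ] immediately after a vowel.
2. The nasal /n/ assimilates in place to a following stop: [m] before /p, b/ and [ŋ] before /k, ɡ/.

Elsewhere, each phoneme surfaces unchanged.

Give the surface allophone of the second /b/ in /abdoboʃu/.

/b/ meets the environment for rule 1 (immediately after a vowel) → [β].

[β]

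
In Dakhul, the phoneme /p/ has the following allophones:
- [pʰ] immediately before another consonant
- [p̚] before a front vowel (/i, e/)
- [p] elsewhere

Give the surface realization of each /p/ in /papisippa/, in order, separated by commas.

[p], [p̚], [pʰ], [p]

Occurrence 1 (position 1): no conditioning environment matches → elsewhere allophone [p].
Occurrence 2 (position 3): before a front vowel (/i, e/) → [p̚].
Occurrence 3 (position 7): immediately before another consonant → [pʰ].
Occurrence 4 (position 8): no conditioning environment matches → elsewhere allophone [p].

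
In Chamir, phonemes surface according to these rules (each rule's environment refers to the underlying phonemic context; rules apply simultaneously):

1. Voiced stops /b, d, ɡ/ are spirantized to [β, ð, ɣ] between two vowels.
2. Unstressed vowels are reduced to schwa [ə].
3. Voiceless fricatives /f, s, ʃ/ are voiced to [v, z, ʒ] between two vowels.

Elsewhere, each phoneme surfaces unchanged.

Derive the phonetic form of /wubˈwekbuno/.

/w/ (word-initial): no rule targets it → [w].
Rule 2 applies to /u/ (between /w/ and /b/: in an unstressed syllable) → [ə].
/b/ (between /u/ and /w/) is in the target of rule 1 but the environment (between two vowels) is not met → [b].
/w/ (between /b/ and /e/) is unaffected → [w].
/e/ — between /w/ and /k/; rule 2 does not apply here → [e].
/k/ — not in any rule's target class → [k].
/b/ (between /k/ and /u/): rule 1 targets it, but not between two vowels → unchanged [b].
/u/ — between /b/ and /n/, in an unstressed syllable — surfaces as [ə] (rule 2).
/n/ stays [n].
Rule 2 applies to /o/ (word-final: in an unstressed syllable) → [ə].

[wəbˈwekbənə]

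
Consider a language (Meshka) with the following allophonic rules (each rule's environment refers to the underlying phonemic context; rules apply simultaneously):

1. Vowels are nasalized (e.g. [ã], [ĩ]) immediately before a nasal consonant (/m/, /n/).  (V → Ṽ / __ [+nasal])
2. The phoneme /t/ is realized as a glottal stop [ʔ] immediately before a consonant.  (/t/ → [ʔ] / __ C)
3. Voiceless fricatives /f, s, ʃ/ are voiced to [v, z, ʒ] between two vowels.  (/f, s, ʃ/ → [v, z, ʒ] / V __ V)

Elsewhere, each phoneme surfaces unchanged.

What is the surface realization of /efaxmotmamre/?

[evaxmoʔmãmre]

/e/ (word-initial) is in the target of rule 1 but the environment (before a nasal consonant) is not met → [e].
/f/ — between /e/ and /a/, between two vowels — surfaces as [v] (rule 3).
/a/ (between /f/ and /x/): rule 1 targets it, but not before a nasal consonant → unchanged [a].
/x/ (between /a/ and /m/): no rule targets it → [x].
/m/ (between /x/ and /o/) is unaffected → [m].
/o/ (between /m/ and /t/) is in the target of rule 1 but the environment (before a nasal consonant) is not met → [o].
Rule 2 applies to /t/ (between /o/ and /m/: immediately before a consonant) → [ʔ].
/m/ stays [m].
/a/ (between /m/ and /m/) occurs before a nasal consonant → [ã] by rule 1.
/m/ — not in any rule's target class → [m].
/r/ (between /m/ and /e/): no rule targets it → [r].
/e/ (word-final) fails the environment for rule 1, so it stays [e].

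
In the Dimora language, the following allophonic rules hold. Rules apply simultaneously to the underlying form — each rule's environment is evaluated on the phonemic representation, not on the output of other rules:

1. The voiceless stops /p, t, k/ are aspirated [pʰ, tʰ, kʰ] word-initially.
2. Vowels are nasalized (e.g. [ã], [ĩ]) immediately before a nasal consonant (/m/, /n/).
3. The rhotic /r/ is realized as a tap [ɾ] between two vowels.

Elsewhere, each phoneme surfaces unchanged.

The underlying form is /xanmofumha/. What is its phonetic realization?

/x/ (word-initial) is unaffected → [x].
Rule 2 applies to /a/ (between /x/ and /n/: before a nasal consonant) → [ã].
/n/ stays [n].
/m/ (between /n/ and /o/): no rule targets it → [m].
/o/ (between /m/ and /f/) is in the target of rule 2 but the environment (before a nasal consonant) is not met → [o].
/f/ — not in any rule's target class → [f].
/u/ meets the environment for rule 2 (before a nasal consonant) → [ũ].
/m/ — not in any rule's target class → [m].
/h/ (between /m/ and /a/): no rule targets it → [h].
/a/ (word-final) is in the target of rule 2 but the environment (before a nasal consonant) is not met → [a].

[xãnmofũmha]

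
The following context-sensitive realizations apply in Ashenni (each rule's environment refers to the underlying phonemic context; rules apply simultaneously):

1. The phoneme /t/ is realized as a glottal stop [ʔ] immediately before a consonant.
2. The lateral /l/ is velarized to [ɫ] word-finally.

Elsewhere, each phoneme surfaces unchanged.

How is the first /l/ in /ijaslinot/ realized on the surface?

/l/ (between /s/ and /i/): rule 2 targets it, but not word-finally → unchanged [l].

[l]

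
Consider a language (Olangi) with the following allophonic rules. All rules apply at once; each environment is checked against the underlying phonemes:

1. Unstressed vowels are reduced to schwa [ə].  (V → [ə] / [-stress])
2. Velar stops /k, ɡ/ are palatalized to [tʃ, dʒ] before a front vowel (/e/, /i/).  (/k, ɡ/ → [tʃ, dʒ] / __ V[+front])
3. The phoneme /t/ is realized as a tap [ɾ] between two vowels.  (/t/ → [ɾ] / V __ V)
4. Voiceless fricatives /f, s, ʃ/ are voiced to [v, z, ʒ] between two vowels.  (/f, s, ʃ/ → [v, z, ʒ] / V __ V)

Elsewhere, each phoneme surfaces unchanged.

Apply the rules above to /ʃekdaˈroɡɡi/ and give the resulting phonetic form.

/ʃ/ (word-initial) is in the target of rule 4 but the environment (between two vowels) is not met → [ʃ].
/e/ (between /ʃ/ and /k/) occurs in an unstressed syllable → [ə] by rule 1.
/k/ (between /e/ and /d/): rule 2 targets it, but not before a front vowel → unchanged [k].
/a/ — between /d/ and /r/, in an unstressed syllable — surfaces as [ə] (rule 1).
/o/ (between /r/ and /ɡ/) fails the environment for rule 1, so it stays [o].
/ɡ/ (between /o/ and /ɡ/): rule 2 targets it, but not before a front vowel → unchanged [ɡ].
/ɡ/ (between /ɡ/ and /i/): before a front vowel, so rule 2 applies → [dʒ].
/i/ (word-final): in an unstressed syllable, so rule 1 applies → [ə].

[ʃəkdəˈroɡdʒə]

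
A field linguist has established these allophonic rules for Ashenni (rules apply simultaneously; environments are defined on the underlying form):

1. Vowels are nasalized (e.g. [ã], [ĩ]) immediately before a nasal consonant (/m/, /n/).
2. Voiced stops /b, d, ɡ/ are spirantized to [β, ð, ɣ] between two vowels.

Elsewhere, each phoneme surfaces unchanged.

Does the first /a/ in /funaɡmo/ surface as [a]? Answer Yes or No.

Yes

/a/ (between /n/ and /ɡ/) is in the target of rule 1 but the environment (before a nasal consonant) is not met → [a].
The actual realization is [a], which matches [a].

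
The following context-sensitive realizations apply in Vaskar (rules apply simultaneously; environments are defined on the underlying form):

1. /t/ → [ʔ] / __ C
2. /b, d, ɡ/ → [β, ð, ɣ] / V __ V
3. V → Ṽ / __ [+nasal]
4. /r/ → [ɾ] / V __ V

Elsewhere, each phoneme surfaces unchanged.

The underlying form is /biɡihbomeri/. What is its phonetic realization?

[biɣihbõmeɾi]

/b/ (word-initial) fails the environment for rule 2, so it stays [b].
/i/ (between /b/ and /ɡ/) fails the environment for rule 3, so it stays [i].
/ɡ/ (between /i/ and /i/): between two vowels, so rule 2 applies → [ɣ].
/i/ (between /ɡ/ and /h/) is in the target of rule 3 but the environment (before a nasal consonant) is not met → [i].
/h/ (between /i/ and /b/) is unaffected → [h].
/b/ — between /h/ and /o/; rule 2 does not apply here → [b].
/o/ — between /b/ and /m/, before a nasal consonant — surfaces as [õ] (rule 3).
/m/ (between /o/ and /e/): no rule targets it → [m].
/e/ (between /m/ and /r/): rule 3 targets it, but not before a nasal consonant → unchanged [e].
/r/ meets the environment for rule 4 (between two vowels) → [ɾ].
/i/ (word-final): rule 3 targets it, but not before a nasal consonant → unchanged [i].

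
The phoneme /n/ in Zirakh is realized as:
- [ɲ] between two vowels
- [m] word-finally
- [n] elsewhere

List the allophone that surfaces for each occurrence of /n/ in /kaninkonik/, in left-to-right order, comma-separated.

Occurrence 1 (position 3): between two vowels → [ɲ].
Occurrence 2 (position 5): no conditioning environment matches → elsewhere allophone [n].
Occurrence 3 (position 8): between two vowels → [ɲ].

[ɲ], [n], [ɲ]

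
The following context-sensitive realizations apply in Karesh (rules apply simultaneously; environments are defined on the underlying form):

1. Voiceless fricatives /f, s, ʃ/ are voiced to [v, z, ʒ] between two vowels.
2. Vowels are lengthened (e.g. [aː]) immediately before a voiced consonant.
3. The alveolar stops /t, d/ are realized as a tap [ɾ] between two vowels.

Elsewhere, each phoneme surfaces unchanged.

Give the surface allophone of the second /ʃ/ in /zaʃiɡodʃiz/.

[ʃ]

/ʃ/ (between /d/ and /i/) fails the environment for rule 1, so it stays [ʃ].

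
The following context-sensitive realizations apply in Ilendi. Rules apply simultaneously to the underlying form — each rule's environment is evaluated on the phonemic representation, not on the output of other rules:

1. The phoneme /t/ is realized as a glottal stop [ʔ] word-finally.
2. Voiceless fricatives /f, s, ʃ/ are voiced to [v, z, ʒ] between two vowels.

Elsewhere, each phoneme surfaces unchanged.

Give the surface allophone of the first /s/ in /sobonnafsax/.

[s]

/s/ (word-initial): rule 2 targets it, but not between two vowels → unchanged [s].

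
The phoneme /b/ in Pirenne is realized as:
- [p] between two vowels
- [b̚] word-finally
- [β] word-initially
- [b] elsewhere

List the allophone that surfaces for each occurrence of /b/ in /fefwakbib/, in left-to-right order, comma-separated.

[b], [b̚]

Occurrence 1 (position 7): no conditioning environment matches → elsewhere allophone [b].
Occurrence 2 (position 9): word-finally → [b̚].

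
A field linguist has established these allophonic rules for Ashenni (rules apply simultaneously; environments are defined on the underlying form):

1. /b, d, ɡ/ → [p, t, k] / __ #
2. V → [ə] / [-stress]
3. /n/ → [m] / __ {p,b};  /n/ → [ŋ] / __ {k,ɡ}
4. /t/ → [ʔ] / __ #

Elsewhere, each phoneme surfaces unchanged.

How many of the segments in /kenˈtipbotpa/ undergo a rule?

Segments that undergo a rule: /e/ → [ə] (rule 2); /o/ → [ə] (rule 2); /a/ → [ə] (rule 2).
All other segments surface unchanged.

3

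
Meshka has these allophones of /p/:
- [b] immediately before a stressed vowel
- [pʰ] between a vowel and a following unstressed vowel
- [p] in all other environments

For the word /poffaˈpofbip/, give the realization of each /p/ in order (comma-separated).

[p], [b], [p]

Occurrence 1 (position 1): no conditioning environment matches → elsewhere allophone [p].
Occurrence 2 (position 6): immediately before a stressed vowel → [b].
Occurrence 3 (position 11): no conditioning environment matches → elsewhere allophone [p].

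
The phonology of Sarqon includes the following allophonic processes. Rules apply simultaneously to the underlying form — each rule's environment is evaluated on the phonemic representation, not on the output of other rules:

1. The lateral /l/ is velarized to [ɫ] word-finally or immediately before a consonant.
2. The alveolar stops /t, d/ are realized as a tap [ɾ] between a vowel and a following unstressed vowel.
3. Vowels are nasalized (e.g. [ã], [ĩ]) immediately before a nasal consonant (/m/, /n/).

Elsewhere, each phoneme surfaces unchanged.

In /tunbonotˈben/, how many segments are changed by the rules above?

Segments that undergo a rule: /u/ → [ũ] (rule 3); /o/ → [õ] (rule 3); /e/ → [ẽ] (rule 3).
All other segments surface unchanged.

3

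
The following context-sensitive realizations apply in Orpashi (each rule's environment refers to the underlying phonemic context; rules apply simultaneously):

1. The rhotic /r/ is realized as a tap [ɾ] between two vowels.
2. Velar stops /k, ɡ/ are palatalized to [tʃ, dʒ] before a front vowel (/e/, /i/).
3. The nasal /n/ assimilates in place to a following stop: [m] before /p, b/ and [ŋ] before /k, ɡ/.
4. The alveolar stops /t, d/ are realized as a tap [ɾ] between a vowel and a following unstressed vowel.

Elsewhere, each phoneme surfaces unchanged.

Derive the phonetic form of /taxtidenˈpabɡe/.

/t/ (word-initial) is in the target of rule 4 but the environment (between a vowel and a following unstressed vowel) is not met → [t].
/a/ — not in any rule's target class → [a].
/x/ (between /a/ and /t/): no rule targets it → [x].
/t/ (between /x/ and /i/) is in the target of rule 4 but the environment (between a vowel and a following unstressed vowel) is not met → [t].
/i/ — not in any rule's target class → [i].
/d/ (between /i/ and /e/): between a vowel and a following unstressed vowel, so rule 4 applies → [ɾ].
/e/ (between /d/ and /n/): no rule targets it → [e].
Rule 3 applies to /n/ (between /e/ and /p/: before a labial or velar stop) → [m].
/p/ (between /n/ and /a/): no rule targets it → [p].
/a/ — not in any rule's target class → [a].
/b/ (between /a/ and /ɡ/): no rule targets it → [b].
/ɡ/ (between /b/ and /e/) occurs before a front vowel → [dʒ] by rule 2.
/e/ (word-final): no rule targets it → [e].

[taxtiɾemˈpabdʒe]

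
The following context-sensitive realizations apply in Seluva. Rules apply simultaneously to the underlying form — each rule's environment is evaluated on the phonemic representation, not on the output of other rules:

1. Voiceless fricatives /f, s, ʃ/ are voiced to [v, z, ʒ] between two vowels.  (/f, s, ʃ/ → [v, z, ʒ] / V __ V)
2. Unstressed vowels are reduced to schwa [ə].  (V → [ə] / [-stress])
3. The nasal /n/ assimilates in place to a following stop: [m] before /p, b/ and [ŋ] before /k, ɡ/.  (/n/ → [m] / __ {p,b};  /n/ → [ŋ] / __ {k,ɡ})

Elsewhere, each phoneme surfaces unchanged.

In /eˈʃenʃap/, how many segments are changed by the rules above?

Segments that undergo a rule: /e/ → [ə] (rule 2); /ʃ/ → [ʒ] (rule 1); /a/ → [ə] (rule 2).
All other segments surface unchanged.

3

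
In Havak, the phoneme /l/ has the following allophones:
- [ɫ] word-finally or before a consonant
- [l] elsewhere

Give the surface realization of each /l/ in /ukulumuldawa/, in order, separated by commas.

Occurrence 1 (position 4): no conditioning environment matches → elsewhere allophone [l].
Occurrence 2 (position 8): word-finally or before a consonant → [ɫ].

[l], [ɫ]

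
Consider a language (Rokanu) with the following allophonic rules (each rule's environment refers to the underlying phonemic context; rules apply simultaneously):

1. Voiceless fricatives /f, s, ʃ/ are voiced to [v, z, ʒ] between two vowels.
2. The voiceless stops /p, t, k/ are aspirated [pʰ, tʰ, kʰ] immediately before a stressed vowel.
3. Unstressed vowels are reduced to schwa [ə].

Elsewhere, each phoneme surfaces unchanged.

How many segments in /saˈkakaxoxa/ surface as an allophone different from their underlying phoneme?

5

Segments that undergo a rule: /a/ → [ə] (rule 3); /k/ → [kʰ] (rule 2); /a/ → [ə] (rule 3); /o/ → [ə] (rule 3); /a/ → [ə] (rule 3).
All other segments surface unchanged.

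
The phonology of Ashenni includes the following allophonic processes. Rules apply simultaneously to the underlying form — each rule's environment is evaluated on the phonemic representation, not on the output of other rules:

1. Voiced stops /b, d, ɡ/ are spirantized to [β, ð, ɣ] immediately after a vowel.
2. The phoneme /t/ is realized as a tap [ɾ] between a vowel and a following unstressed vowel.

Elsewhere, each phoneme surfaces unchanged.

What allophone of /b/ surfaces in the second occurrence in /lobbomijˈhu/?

[b]

/b/ (between /b/ and /o/) fails the environment for rule 1, so it stays [b].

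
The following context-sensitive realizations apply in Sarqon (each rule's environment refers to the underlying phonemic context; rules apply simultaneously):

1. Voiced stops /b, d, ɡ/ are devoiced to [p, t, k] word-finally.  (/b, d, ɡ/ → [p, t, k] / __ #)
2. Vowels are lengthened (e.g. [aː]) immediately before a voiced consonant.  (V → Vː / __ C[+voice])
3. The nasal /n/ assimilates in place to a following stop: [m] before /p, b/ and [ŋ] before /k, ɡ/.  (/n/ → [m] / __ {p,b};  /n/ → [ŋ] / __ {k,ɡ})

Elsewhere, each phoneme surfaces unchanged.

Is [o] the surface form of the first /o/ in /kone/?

/o/ — between /k/ and /n/, before a voiced consonant — surfaces as [oː] (rule 2).
The actual realization is [oː], not [o].

No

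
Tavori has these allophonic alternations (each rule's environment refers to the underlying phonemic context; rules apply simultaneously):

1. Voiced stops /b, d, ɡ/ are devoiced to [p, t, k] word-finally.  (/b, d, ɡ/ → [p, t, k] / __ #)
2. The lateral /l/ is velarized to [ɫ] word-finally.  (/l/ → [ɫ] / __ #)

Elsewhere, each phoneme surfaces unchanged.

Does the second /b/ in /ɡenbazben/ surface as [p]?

No

/b/ (between /z/ and /e/) fails the environment for rule 1, so it stays [b].
The actual realization is [b], not [p].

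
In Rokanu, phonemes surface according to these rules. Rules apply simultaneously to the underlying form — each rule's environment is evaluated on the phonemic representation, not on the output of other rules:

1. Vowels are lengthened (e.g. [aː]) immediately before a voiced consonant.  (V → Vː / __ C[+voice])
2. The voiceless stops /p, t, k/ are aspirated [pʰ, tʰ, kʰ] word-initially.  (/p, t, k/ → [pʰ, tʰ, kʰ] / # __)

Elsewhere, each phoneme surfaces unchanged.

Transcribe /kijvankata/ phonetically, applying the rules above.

[kʰiːjvaːnkata]

/k/ — word-initial, word-initially — surfaces as [kʰ] (rule 2).
/i/ meets the environment for rule 1 (before a voiced consonant) → [iː].
/j/ — not in any rule's target class → [j].
/v/ stays [v].
Rule 1 applies to /a/ (between /v/ and /n/: before a voiced consonant) → [aː].
/n/ stays [n].
/k/ (between /n/ and /a/) fails the environment for rule 2, so it stays [k].
/a/ (between /k/ and /t/) is in the target of rule 1 but the environment (before a voiced consonant) is not met → [a].
/t/ — between /a/ and /a/; rule 2 does not apply here → [t].
/a/ — word-final; rule 1 does not apply here → [a].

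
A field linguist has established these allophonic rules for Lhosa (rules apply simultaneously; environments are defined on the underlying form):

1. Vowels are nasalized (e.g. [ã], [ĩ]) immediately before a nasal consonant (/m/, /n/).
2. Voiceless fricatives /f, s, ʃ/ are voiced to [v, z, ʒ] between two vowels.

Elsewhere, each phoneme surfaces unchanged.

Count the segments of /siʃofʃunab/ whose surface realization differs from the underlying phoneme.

Segments that undergo a rule: /ʃ/ → [ʒ] (rule 2); /u/ → [ũ] (rule 1).
All other segments surface unchanged.

2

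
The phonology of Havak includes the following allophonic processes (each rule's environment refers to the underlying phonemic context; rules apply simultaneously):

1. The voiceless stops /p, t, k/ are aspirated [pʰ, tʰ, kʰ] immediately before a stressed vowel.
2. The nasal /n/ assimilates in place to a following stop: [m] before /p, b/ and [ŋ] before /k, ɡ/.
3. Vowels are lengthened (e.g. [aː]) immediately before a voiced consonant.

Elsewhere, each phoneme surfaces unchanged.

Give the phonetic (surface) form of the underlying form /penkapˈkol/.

/p/ — word-initial; rule 1 does not apply here → [p].
/e/ — between /p/ and /n/, before a voiced consonant — surfaces as [eː] (rule 3).
/n/ — between /e/ and /k/, before a labial or velar stop — surfaces as [ŋ] (rule 2).
/k/ (between /n/ and /a/) fails the environment for rule 1, so it stays [k].
/a/ (between /k/ and /p/): rule 3 targets it, but not before a voiced consonant → unchanged [a].
/p/ — between /a/ and /k/; rule 1 does not apply here → [p].
/k/ — between /p/ and /o/, immediately before a stressed vowel — surfaces as [kʰ] (rule 1).
/o/ (between /k/ and /l/) occurs before a voiced consonant → [oː] by rule 3.
/l/ (word-final) is unaffected → [l].

[peːŋkapˈkʰoːl]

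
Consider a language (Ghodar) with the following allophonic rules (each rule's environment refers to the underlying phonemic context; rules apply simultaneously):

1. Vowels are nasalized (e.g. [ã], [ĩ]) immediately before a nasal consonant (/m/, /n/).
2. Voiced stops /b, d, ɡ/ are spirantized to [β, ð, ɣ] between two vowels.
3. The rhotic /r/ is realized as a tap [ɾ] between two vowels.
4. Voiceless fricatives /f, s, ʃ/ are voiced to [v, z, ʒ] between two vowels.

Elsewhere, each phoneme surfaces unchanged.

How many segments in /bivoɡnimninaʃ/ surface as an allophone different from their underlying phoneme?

Segments that undergo a rule: /i/ → [ĩ] (rule 1); /i/ → [ĩ] (rule 1).
All other segments surface unchanged.

2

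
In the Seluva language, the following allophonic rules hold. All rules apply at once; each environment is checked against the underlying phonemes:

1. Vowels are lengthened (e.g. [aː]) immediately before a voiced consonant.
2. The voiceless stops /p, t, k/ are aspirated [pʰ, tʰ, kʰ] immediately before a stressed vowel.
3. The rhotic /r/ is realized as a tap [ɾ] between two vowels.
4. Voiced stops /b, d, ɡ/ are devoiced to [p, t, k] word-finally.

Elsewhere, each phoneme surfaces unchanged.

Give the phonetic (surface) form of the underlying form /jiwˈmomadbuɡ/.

/j/ — not in any rule's target class → [j].
/i/ (between /j/ and /w/): before a voiced consonant, so rule 1 applies → [iː].
/w/ — not in any rule's target class → [w].
/m/ (between /w/ and /o/): no rule targets it → [m].
/o/ (between /m/ and /m/): before a voiced consonant, so rule 1 applies → [oː].
/m/ (between /o/ and /a/) is unaffected → [m].
/a/ — between /m/ and /d/, before a voiced consonant — surfaces as [aː] (rule 1).
/d/ (between /a/ and /b/) is in the target of rule 4 but the environment (word-finally) is not met → [d].
/b/ (between /d/ and /u/): rule 4 targets it, but not word-finally → unchanged [b].
/u/ (between /b/ and /ɡ/): before a voiced consonant, so rule 1 applies → [uː].
Rule 4 applies to /ɡ/ (word-final: word-finally) → [k].

[jiːwˈmoːmaːdbuːk]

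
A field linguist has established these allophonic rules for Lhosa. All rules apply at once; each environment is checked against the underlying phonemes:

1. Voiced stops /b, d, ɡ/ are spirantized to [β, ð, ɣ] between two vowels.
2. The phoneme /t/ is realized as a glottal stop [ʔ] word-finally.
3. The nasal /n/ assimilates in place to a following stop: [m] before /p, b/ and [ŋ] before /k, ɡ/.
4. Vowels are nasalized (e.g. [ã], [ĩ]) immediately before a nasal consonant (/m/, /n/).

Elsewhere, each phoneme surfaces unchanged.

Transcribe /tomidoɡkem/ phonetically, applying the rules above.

/t/ (word-initial) is in the target of rule 2 but the environment (word-finally) is not met → [t].
/o/ (between /t/ and /m/): before a nasal consonant, so rule 4 applies → [õ].
/m/ stays [m].
/i/ (between /m/ and /d/) fails the environment for rule 4, so it stays [i].
/d/ (between /i/ and /o/) occurs between two vowels → [ð] by rule 1.
/o/ (between /d/ and /ɡ/): rule 4 targets it, but not before a nasal consonant → unchanged [o].
/ɡ/ (between /o/ and /k/) fails the environment for rule 1, so it stays [ɡ].
/k/ stays [k].
/e/ — between /k/ and /m/, before a nasal consonant — surfaces as [ẽ] (rule 4).
/m/ (word-final): no rule targets it → [m].

[tõmiðoɡkẽm]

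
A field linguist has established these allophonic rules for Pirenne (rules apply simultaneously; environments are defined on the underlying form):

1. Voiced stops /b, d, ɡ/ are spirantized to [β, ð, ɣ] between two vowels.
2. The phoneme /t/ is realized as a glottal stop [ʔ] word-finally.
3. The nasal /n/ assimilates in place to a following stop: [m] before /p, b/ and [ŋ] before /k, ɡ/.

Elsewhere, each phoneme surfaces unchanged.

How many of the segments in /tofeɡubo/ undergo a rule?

2

Segments that undergo a rule: /ɡ/ → [ɣ] (rule 1); /b/ → [β] (rule 1).
All other segments surface unchanged.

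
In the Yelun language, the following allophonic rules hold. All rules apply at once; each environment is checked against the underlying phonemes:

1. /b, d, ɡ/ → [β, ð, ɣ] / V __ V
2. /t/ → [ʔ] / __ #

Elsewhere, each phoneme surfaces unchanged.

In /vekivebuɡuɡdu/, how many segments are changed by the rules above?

Segments that undergo a rule: /b/ → [β] (rule 1); /ɡ/ → [ɣ] (rule 1).
All other segments surface unchanged.

2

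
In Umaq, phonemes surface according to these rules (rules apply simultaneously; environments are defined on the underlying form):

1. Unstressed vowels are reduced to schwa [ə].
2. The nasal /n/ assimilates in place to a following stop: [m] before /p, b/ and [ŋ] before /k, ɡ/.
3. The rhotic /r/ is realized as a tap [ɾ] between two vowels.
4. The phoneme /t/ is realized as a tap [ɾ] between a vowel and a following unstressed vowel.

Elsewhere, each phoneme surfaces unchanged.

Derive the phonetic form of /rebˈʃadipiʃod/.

[rəbˈʃadəpəʃəd]

/r/ (word-initial) is in the target of rule 3 but the environment (between two vowels) is not met → [r].
/e/ meets the environment for rule 1 (in an unstressed syllable) → [ə].
/a/ (between /ʃ/ and /d/) is in the target of rule 1 but the environment (in an unstressed syllable) is not met → [a].
/i/ — between /d/ and /p/, in an unstressed syllable — surfaces as [ə] (rule 1).
Rule 1 applies to /i/ (between /p/ and /ʃ/: in an unstressed syllable) → [ə].
/o/ (between /ʃ/ and /d/): in an unstressed syllable, so rule 1 applies → [ə].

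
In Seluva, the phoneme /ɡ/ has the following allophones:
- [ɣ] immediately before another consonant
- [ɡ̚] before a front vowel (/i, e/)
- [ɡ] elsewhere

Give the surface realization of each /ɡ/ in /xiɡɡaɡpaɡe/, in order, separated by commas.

Occurrence 1 (position 3): immediately before another consonant → [ɣ].
Occurrence 2 (position 4): no conditioning environment matches → elsewhere allophone [ɡ].
Occurrence 3 (position 6): immediately before another consonant → [ɣ].
Occurrence 4 (position 9): before a front vowel (/i, e/) → [ɡ̚].

[ɣ], [ɡ], [ɣ], [ɡ̚]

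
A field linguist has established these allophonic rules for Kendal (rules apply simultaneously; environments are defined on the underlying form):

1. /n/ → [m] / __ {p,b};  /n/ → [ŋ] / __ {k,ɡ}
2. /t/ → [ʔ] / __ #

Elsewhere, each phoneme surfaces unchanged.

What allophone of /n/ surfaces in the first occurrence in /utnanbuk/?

[n]

/n/ (between /t/ and /a/) fails the environment for rule 1, so it stays [n].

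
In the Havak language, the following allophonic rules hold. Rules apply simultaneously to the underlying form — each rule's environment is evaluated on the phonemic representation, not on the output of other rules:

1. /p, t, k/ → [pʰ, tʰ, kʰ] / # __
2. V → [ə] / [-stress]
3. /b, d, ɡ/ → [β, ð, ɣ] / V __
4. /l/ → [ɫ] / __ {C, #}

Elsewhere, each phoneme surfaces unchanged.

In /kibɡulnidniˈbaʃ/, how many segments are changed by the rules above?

9

Segments that undergo a rule: /k/ → [kʰ] (rule 1); /i/ → [ə] (rule 2); /b/ → [β] (rule 3); /u/ → [ə] (rule 2); /l/ → [ɫ] (rule 4); /i/ → [ə] (rule 2); /d/ → [ð] (rule 3); /i/ → [ə] (rule 2); /b/ → [β] (rule 3).
All other segments surface unchanged.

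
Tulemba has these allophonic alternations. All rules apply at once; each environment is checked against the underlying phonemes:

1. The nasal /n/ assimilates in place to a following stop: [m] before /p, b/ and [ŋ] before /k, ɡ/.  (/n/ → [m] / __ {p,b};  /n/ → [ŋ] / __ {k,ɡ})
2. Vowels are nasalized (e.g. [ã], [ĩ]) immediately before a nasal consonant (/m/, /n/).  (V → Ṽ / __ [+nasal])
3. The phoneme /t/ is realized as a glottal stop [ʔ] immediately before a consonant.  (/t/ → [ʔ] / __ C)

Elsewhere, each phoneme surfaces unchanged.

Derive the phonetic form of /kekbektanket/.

/k/ — not in any rule's target class → [k].
/e/ — between /k/ and /k/; rule 2 does not apply here → [e].
/k/ — not in any rule's target class → [k].
/b/ (between /k/ and /e/) is unaffected → [b].
/e/ (between /b/ and /k/): rule 2 targets it, but not before a nasal consonant → unchanged [e].
/k/ stays [k].
/t/ — between /k/ and /a/; rule 3 does not apply here → [t].
Rule 2 applies to /a/ (between /t/ and /n/: before a nasal consonant) → [ã].
/n/ (between /a/ and /k/) occurs before a labial or velar stop → [ŋ] by rule 1.
/k/ (between /n/ and /e/) is unaffected → [k].
/e/ (between /k/ and /t/) is in the target of rule 2 but the environment (before a nasal consonant) is not met → [e].
/t/ — word-final; rule 3 does not apply here → [t].

[kekbektãŋket]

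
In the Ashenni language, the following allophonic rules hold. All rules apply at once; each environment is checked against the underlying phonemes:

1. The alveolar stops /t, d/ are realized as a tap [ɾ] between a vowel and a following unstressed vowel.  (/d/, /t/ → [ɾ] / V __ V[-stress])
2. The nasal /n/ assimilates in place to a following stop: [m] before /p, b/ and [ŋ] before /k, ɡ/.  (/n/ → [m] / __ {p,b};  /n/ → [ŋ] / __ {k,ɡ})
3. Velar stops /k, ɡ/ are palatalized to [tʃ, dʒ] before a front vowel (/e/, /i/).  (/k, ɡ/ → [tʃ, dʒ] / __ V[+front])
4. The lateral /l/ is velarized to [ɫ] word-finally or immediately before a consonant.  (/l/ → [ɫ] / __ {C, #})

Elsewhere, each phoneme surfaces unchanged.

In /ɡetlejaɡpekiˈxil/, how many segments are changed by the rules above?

Segments that undergo a rule: /ɡ/ → [dʒ] (rule 3); /k/ → [tʃ] (rule 3); /l/ → [ɫ] (rule 4).
All other segments surface unchanged.

3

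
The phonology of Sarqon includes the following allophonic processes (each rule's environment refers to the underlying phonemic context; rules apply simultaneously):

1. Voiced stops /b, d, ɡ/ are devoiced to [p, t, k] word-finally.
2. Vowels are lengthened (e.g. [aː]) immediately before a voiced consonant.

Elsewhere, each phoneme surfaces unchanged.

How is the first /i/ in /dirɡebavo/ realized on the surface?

/i/ (between /d/ and /r/): before a voiced consonant, so rule 2 applies → [iː].

[iː]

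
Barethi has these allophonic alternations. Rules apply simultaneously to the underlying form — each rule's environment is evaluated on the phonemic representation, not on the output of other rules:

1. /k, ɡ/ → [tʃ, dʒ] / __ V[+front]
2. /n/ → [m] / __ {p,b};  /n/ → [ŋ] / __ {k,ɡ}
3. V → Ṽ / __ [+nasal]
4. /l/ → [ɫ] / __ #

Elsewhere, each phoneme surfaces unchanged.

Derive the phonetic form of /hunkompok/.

/h/ stays [h].
/u/ — between /h/ and /n/, before a nasal consonant — surfaces as [ũ] (rule 3).
/n/ (between /u/ and /k/) occurs before a labial or velar stop → [ŋ] by rule 2.
/k/ (between /n/ and /o/) is in the target of rule 1 but the environment (before a front vowel) is not met → [k].
/o/ — between /k/ and /m/, before a nasal consonant — surfaces as [õ] (rule 3).
/m/ stays [m].
/p/ stays [p].
/o/ (between /p/ and /k/) is in the target of rule 3 but the environment (before a nasal consonant) is not met → [o].
/k/ (word-final) fails the environment for rule 1, so it stays [k].

[hũŋkõmpok]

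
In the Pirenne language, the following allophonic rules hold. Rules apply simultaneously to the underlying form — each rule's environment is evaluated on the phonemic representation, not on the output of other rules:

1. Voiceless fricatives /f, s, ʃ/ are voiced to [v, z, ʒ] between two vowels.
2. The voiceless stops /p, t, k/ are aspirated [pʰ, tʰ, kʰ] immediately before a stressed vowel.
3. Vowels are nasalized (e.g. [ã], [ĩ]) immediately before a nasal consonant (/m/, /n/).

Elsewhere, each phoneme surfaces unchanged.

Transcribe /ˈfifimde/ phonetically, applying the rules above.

[ˈfivĩmde]

/f/ (word-initial) fails the environment for rule 1, so it stays [f].
/i/ (between /f/ and /f/) is in the target of rule 3 but the environment (before a nasal consonant) is not met → [i].
/f/ (between /i/ and /i/) occurs between two vowels → [v] by rule 1.
Rule 3 applies to /i/ (between /f/ and /m/: before a nasal consonant) → [ĩ].
/m/ — not in any rule's target class → [m].
/d/ — not in any rule's target class → [d].
/e/ (word-final) is in the target of rule 3 but the environment (before a nasal consonant) is not met → [e].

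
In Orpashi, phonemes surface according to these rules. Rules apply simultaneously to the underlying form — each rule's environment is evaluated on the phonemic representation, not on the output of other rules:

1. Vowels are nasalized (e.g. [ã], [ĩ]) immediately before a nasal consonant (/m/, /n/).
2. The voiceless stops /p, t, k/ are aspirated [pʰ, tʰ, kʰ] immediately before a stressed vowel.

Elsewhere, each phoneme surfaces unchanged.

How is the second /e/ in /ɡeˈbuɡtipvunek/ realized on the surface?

[e]

/e/ (between /n/ and /k/) fails the environment for rule 1, so it stays [e].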